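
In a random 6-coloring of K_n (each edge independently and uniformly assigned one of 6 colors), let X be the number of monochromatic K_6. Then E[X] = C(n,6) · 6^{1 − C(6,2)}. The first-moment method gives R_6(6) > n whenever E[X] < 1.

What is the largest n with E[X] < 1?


We need C(n, 6) · 6^{1 − 15} < 1, i.e. C(n, 6) < 6^{15 − 1} = 78364164096.
Check values of n near the boundary:
  n = 196: C(196, 6) = 72887293024; 72887293024 < 78364164096? YES
  n = 197: C(197, 6) = 75176946208; 75176946208 < 78364164096? YES
  n = 198: C(198, 6) = 77526225777; 77526225777 < 78364164096? YES
  n = 199: C(199, 6) = 79936367511; 79936367511 < 78364164096? NO
  n = 200: C(200, 6) = 82408626300; 82408626300 < 78364164096? NO
  n = 201: C(201, 6) = 84944276340; 84944276340 < 78364164096? NO
The largest n with C(n, 6) < 78364164096 is n = 198 (where E[X] = 25842075259/26121388032 ≈ 0.9893071). Hence R_6(6) > 198, i.e. R_6(6) ≥ 199.

Largest n = 198; hence R_6(6) > 198.


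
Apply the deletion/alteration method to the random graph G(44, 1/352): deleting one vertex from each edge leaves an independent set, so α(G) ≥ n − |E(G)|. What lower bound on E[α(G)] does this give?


E[|E(G)|] = C(44, 2)·p = 946 · (1/352) = 43/16.
E[α(G)] ≥ n − E[|E(G)|] = 44 − 43/16 = 661/16.
Numerically: ≈ 41.31250.
(This is only a lower bound; the true E[α(G)] may be larger.)

E[α(G)] ≥ 661/16 ≈ 41.31250.


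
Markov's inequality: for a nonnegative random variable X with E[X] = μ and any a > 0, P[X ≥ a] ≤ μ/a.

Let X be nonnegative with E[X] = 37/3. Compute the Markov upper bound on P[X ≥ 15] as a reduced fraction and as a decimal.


μ = E[X] = 37/3, a = 15.
Markov: P[X ≥ 15] ≤ μ/a = (37/3)/15 = 37/45.
Numerically: ≈ 0.822222.
(Since a = 15 > μ = 12.333333, the bound 37/45 is < 1 and informative.)

P[X ≥ 15] ≤ 37/45 ≈ 0.822222.


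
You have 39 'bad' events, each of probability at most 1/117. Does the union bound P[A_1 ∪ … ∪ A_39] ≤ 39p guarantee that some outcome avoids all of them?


Union bound: P[∪_{i=1}^{39} A_i] ≤ Σ_i P[A_i] ≤ 39·p = 39·(1/117) = 1/3.
Numerically: 1/3 ≈ 0.3333333.
Is 1/3 < 1? YES.
Since P[∪ A_i] ≤ 1/3 < 1, the complement has P[∩ A_i^c] ≥ 1 − 1/3 = 2/3 > 0, so some outcome avoids every A_i.

39·p = 1/3 ≈ 0.3333333; existence CERTIFIED by the union bound.


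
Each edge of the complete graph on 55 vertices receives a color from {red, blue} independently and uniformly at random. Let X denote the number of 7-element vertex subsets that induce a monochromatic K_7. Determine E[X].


Let X = Σ_S X_S over the C(55, 7) = 202927725 subsets S of size 7, where X_S = 1 if the K_7 on S is monochromatic.
For a fixed S, the K_7 on S has C(7, 2) = 21 edges. P[all 21 edges red] = (1/2)^21, and likewise for blue, so P[monochromatic] = 2·(1/2)^21 = 2^{1 − 21} = 1/1048576.
By linearity of expectation: E[X] = C(55, 7) · 2^{1 − 21} = 202927725 · 1/1048576 = 202927725/1048576.
Numerically: E[X] ≈ 193.527.

E[X] = C(55,7)·2^(1−C(7,2)) = 202927725/1048576 ≈ 193.527.


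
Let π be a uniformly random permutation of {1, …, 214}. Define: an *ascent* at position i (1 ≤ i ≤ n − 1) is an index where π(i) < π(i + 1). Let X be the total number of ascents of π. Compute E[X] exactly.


Write X = Σ X_I over i = 1, …, 213, with X_I the indicator of one ascent.
There are 213 indicators.
For each fixed i, the pair (π(i), π(i+1)) is a uniformly random ordered pair of distinct values from {1, …, 214}; by symmetry P[π(i) < π(i+1)] = 1/2.
By linearity: E[X] = 213 · (1/2) = (214 − 1) · (1/2) = 213/2 ≈ 106.5000.

E[X] = 213/2 = 106.5000.


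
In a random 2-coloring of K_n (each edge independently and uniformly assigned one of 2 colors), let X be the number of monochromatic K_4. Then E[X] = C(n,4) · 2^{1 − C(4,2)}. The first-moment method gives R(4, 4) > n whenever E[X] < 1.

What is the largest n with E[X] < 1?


We need C(n, 4) · 2^{1 − 6} < 1, i.e. C(n, 4) < 2^{6 − 1} = 32.
Check values of n near the boundary:
  n = 5: C(5, 4) = 5; 5 < 32? YES
  n = 6: C(6, 4) = 15; 15 < 32? YES
  n = 7: C(7, 4) = 35; 35 < 32? NO
  n = 8: C(8, 4) = 70; 70 < 32? NO
The largest n with C(n, 4) < 32 is n = 6 (where E[X] = 15/32 ≈ 0.469). Hence R(4, 4) > 6, i.e. R(4, 4) ≥ 7.

Largest n = 6; hence R(4, 4) > 6.


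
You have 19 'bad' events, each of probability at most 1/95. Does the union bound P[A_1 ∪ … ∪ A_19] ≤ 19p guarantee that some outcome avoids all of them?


Union bound: P[∪_{i=1}^{19} A_i] ≤ Σ_i P[A_i] ≤ 19·p = 19·(1/95) = 1/5.
Numerically: 1/5 ≈ 0.20000.
Is 1/5 < 1? YES.
Since P[∪ A_i] ≤ 1/5 < 1, the complement has P[∩ A_i^c] ≥ 1 − 1/5 = 4/5 > 0, so some outcome avoids every A_i.

19·p = 1/5 ≈ 0.20000; existence CERTIFIED by the union bound.


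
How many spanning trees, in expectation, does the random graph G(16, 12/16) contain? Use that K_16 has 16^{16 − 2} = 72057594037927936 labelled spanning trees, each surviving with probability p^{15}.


K_16 has 16^{16 − 2} = 72057594037927936 labelled spanning trees.
For each such spanning tree H, let X_H = 1 if all 15 edges of H are present in G. Then P[X_H = 1] = p^{15} = (3/4)^{15} = 14348907/1073741824.
By linearity of expectation: E[X] = Σ_H E[X_H] = 72057594037927936 · p^{15} = 72057594037927936 · 14348907/1073741824 = 962938848411648.
Numerically: E[X] ≈ 9.62939e+14.

E[X] = 72057594037927936 · (3/4)^{15} = 962938848411648 ≈ 9.62939e+14.


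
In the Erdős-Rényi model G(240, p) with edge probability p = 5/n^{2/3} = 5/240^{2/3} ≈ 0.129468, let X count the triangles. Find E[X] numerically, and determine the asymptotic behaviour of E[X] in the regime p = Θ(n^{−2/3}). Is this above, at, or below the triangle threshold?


Number of potential triangles: C(240, 3) = 2275280.
Each occurs with probability p³ ≈ (0.129468)³ ≈ 2.17013889e-03.
By linearity: E[X] = C(240, 3)·p³ ≈ 2275280 · 2.17013889e-03 ≈ 4937.673611.
Since α = 2/3 < 1, p = c/n^{2/3} ≫ 1/n is above the triangle threshold p ~ 1/n. Asymptotically E[X] ~ (c³/6)·n^{3(1−α)} = (5³/6)·n^{1} → ∞; triangles are abundant w.h.p.

E[X] ≈ 4937.673611; in regime p = Θ(1/n^{2/3}) E[X] diverges (above the triangle threshold p ~ 1/n).


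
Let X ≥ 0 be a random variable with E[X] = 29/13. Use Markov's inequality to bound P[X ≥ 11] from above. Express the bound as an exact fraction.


μ = E[X] = 29/13, a = 11.
Markov: P[X ≥ 11] ≤ μ/a = (29/13)/11 = 29/143.
Numerically: ≈ 0.2028.
(Since a = 11 > μ = 2.2308, the bound 29/143 is < 1 and informative.)

P[X ≥ 11] ≤ 29/143 ≈ 0.2028.


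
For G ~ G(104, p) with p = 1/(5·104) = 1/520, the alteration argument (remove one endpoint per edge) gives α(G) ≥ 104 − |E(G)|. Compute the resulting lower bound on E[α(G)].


E[|E(G)|] = C(104, 2)·p = 5356 · (1/520) = 103/10.
E[α(G)] ≥ n − E[|E(G)|] = 104 − 103/10 = 937/10.
Numerically: ≈ 93.70000.
(This is only a lower bound; the true E[α(G)] may be larger.)

E[α(G)] ≥ 937/10 ≈ 93.70000.


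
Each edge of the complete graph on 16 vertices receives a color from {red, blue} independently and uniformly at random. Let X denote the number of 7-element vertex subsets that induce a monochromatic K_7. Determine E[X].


Let X = Σ_S X_S over the C(16, 7) = 11440 subsets S of size 7, where X_S = 1 if the K_7 on S is monochromatic.
For a fixed S, the K_7 on S has C(7, 2) = 21 edges. P[all 21 edges red] = (1/2)^21, and likewise for blue, so P[monochromatic] = 2·(1/2)^21 = 2^{1 − 21} = 1/1048576.
By linearity of expectation: E[X] = C(16, 7) · 2^{1 − 21} = 11440 · 1/1048576 = 715/65536.
Numerically: E[X] ≈ 0.01091.

E[X] = C(16,7)·2^(1−C(7,2)) = 715/65536 ≈ 0.01091.


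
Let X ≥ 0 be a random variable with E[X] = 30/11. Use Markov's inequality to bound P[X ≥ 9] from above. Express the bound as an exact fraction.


μ = E[X] = 30/11, a = 9.
Markov: P[X ≥ 9] ≤ μ/a = (30/11)/9 = 10/33.
Numerically: ≈ 0.30303.
(Since a = 9 > μ = 2.72727, the bound 10/33 is < 1 and informative.)

P[X ≥ 9] ≤ 10/33 ≈ 0.30303.


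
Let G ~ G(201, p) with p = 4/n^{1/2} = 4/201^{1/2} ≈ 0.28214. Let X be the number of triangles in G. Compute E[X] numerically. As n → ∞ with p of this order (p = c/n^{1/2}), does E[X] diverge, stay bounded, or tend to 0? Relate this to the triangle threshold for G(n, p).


Number of potential triangles: C(201, 3) = 1333300.
Each occurs with probability p³ ≈ (0.28214)³ ≈ 2.2458766e-02.
By linearity: E[X] = C(201, 3)·p³ ≈ 1333300 · 2.2458766e-02 ≈ 29944.27255.
Since α = 1/2 < 1, p = c/n^{1/2} ≫ 1/n is above the triangle threshold p ~ 1/n. Asymptotically E[X] ~ (c³/6)·n^{3(1−α)} = (4³/6)·n^{1.5} → ∞; triangles are abundant w.h.p.

E[X] ≈ 29944.27255; in regime p = Θ(1/n^{1/2}) E[X] diverges (above the triangle threshold p ~ 1/n).


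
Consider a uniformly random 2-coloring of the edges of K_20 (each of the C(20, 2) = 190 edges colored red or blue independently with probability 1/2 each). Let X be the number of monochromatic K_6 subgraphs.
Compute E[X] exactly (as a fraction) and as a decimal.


Let X = Σ_S X_S over the C(20, 6) = 38760 subsets S of size 6, where X_S = 1 if the K_6 on S is monochromatic.
For a fixed S, the K_6 on S has C(6, 2) = 15 edges. P[all 15 edges red] = (1/2)^15, and likewise for blue, so P[monochromatic] = 2·(1/2)^15 = 2^{1 − 15} = 1/16384.
Summing: E[X] = C(20, 6) · 2^{1 − 15} = 38760 · 1/16384 = 4845/2048.
Numerically: E[X] ≈ 2.366.

E[X] = C(20,6)·2^(1−C(6,2)) = 4845/2048 ≈ 2.366.


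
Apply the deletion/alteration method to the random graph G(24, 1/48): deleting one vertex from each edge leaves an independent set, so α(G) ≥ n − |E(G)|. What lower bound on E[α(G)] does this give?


E[|E(G)|] = C(24, 2)·p = 276 · (1/48) = 23/4.
E[α(G)] ≥ n − E[|E(G)|] = 24 − 23/4 = 73/4.
Numerically: ≈ 18.250.
(This is only a lower bound; the true E[α(G)] may be larger.)

E[α(G)] ≥ 73/4 ≈ 18.250.


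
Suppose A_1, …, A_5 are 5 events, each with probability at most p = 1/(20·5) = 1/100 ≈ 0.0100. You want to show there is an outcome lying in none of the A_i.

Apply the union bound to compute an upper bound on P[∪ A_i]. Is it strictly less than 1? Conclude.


Union bound: P[∪_{i=1}^{5} A_i] ≤ Σ_i P[A_i] ≤ 5·p = 5·(1/100) = 1/20.
Numerically: 1/20 ≈ 0.0500.
Is 1/20 < 1? YES.
Since P[∪ A_i] ≤ 1/20 < 1, the complement has P[∩ A_i^c] ≥ 1 − 1/20 = 19/20 > 0, so some outcome avoids every A_i.

5·p = 1/20 ≈ 0.0500; existence CERTIFIED by the union bound.


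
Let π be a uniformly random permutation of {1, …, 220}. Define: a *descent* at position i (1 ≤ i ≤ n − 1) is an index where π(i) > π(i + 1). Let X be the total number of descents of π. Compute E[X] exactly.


Write X = Σ X_I over i = 1, …, 219, with X_I the indicator of one descent.
There are 219 indicators.
For each fixed i, the pair (π(i), π(i+1)) is a uniformly random ordered pair of distinct values from {1, …, 220}; by symmetry P[π(i) > π(i+1)] = 1/2.
By linearity: E[X] = 219 · (1/2) = (220 − 1) · (1/2) = 219/2 ≈ 109.500000.

E[X] = 219/2 = 109.500000.


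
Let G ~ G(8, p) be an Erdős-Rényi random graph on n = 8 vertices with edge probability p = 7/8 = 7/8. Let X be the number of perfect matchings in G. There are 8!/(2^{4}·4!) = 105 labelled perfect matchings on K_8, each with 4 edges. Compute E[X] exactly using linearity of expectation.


K_8 has 8!/(2^{4}·4!) = 105 labelled perfect matchings.
For each such perfect matching H, let X_H = 1 if all 4 edges of H are present in G. Then P[X_H = 1] = p^{4} = (7/8)^{4} = 2401/4096.
By linearity: E[X] = Σ_H E[X_H] = 105 · p^{4} = 105 · 2401/4096 = 252105/4096.
Numerically: E[X] ≈ 61.55.

E[X] = 105 · (7/8)^{4} = 252105/4096 ≈ 61.55.


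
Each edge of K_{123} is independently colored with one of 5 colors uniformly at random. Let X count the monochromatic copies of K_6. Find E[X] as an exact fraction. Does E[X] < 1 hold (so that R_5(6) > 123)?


E[X] = C(123, 6) · 5^{1 − 15} = 4249404082 · 5^{−14} = 4249404082/6103515625.
As a reduced fraction: E[X] = 4249404082/6103515625 ≈ 0.69622.
Is E[X] < 1? YES.
Since E[X] < 1, there exists a 5-coloring of K_{123} with no monochromatic K_6; hence R_5(6) > 123.

E[X] = 4249404082/6103515625 ≈ 0.69622; E[X] < 1, so R_5(6) > 123.


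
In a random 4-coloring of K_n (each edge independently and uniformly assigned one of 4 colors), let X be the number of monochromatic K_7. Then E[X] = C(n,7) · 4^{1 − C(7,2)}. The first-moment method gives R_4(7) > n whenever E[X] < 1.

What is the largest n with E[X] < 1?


We need C(n, 7) · 4^{1 − 21} < 1, i.e. C(n, 7) < 4^{21 − 1} = 1099511627776.
Check values of n near the boundary:
  n = 175: C(175, 7) = 883208107275; 883208107275 < 1099511627776? YES
  n = 176: C(176, 7) = 919790691600; 919790691600 < 1099511627776? YES
  n = 177: C(177, 7) = 957664425960; 957664425960 < 1099511627776? YES
  n = 178: C(178, 7) = 996867063280; 996867063280 < 1099511627776? YES
  n = 179: C(179, 7) = 1037437234460; 1037437234460 < 1099511627776? YES
  n = 180: C(180, 7) = 1079414463600; 1079414463600 < 1099511627776? YES
  n = 181: C(181, 7) = 1122839183400; 1122839183400 < 1099511627776? NO
  n = 182: C(182, 7) = 1167752750736; 1167752750736 < 1099511627776? NO
  n = 183: C(183, 7) = 1214197462413; 1214197462413 < 1099511627776? NO
The largest n with C(n, 7) < 1099511627776 is n = 180 (where E[X] = 67463403975/68719476736 ≈ 0.9817217). Hence R_4(7) > 180, i.e. R_4(7) ≥ 181.

Largest n = 180; hence R_4(7) > 180.


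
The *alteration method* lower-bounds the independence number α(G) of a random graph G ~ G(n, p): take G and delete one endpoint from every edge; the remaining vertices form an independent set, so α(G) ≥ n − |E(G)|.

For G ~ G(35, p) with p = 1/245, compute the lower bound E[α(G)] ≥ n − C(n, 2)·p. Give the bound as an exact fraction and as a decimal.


E[|E(G)|] = C(35, 2)·p = 595 · (1/245) = 17/7.
E[α(G)] ≥ n − E[|E(G)|] = 35 − 17/7 = 228/7.
Numerically: ≈ 32.5714.
(This is only a lower bound; the true E[α(G)] may be larger.)

E[α(G)] ≥ 228/7 ≈ 32.5714.


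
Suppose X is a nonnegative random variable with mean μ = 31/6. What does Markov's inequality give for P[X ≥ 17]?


μ = E[X] = 31/6, a = 17.
Markov: P[X ≥ 17] ≤ μ/a = (31/6)/17 = 31/102.
Numerically: ≈ 0.3039.
(Since a = 17 > μ = 5.1667, the bound 31/102 is < 1 and informative.)

P[X ≥ 17] ≤ 31/102 ≈ 0.3039.


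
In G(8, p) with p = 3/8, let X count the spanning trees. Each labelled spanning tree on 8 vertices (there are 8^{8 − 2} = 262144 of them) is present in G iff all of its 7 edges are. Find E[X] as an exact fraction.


K_8 has 8^{8 − 2} = 262144 labelled spanning trees.
For each such spanning tree H, let X_H = 1 if all 7 edges of H are present in G. Then P[X_H = 1] = p^{7} = (3/8)^{7} = 2187/2097152.
Summing the indicators: E[X] = Σ_H E[X_H] = 262144 · p^{7} = 262144 · 2187/2097152 = 2187/8.
Numerically: E[X] ≈ 273.4.

E[X] = 262144 · (3/8)^{7} = 2187/8 ≈ 273.4.


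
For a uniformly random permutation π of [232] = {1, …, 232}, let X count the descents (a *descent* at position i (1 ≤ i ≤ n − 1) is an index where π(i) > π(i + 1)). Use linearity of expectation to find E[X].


Write X = Σ X_I over i = 1, …, 231, with X_I the indicator of one descent.
There are 231 indicators.
For each fixed i, the pair (π(i), π(i+1)) is a uniformly random ordered pair of distinct values from {1, …, 232}; by symmetry P[π(i) > π(i+1)] = 1/2.
By linearity: E[X] = 231 · (1/2) = (232 − 1) · (1/2) = 231/2 ≈ 115.500.

E[X] = 231/2 = 115.500.


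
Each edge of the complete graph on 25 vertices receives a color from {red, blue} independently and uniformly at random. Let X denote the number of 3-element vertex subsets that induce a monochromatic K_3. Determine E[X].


Let X = Σ_S X_S over the C(25, 3) = 2300 subsets S of size 3, where X_S = 1 if the K_3 on S is monochromatic.
For a fixed S, the K_3 on S has C(3, 2) = 3 edges. P[all 3 edges red] = (1/2)^3, and likewise for blue, so P[monochromatic] = 2·(1/2)^3 = 2^{1 − 3} = 1/4.
By linearity of expectation: E[X] = C(25, 3) · 2^{1 − 3} = 2300 · 1/4 = 575.
Numerically: E[X] ≈ 575.000.

E[X] = C(25,3)·2^(1−C(3,2)) = 575 ≈ 575.000.


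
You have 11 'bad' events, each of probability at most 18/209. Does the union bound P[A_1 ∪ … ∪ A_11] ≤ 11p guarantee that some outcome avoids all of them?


Union bound: P[∪_{i=1}^{11} A_i] ≤ Σ_i P[A_i] ≤ 11·p = 11·(18/209) = 18/19.
Numerically: 18/19 ≈ 0.947368.
Is 18/19 < 1? YES.
Since P[∪ A_i] ≤ 18/19 < 1, the complement has P[∩ A_i^c] ≥ 1 − 18/19 = 1/19 > 0, so some outcome avoids every A_i.

11·p = 18/19 ≈ 0.947368; existence CERTIFIED by the union bound.


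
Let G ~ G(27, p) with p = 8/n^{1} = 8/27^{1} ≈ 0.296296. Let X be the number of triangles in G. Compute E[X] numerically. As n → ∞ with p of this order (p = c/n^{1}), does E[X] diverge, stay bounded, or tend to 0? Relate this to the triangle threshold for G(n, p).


Number of potential triangles: C(27, 3) = 2925.
Each occurs with probability p³ ≈ (0.296296)³ ≈ 2.60122949e-02.
By linearity: E[X] = C(27, 3)·p³ ≈ 2925 · 2.60122949e-02 ≈ 76.085963.
Here α = 1, so p = 8/n is exactly at the triangle threshold p ~ 1/n. Asymptotically E[X] → c³/6 = 8³/6 = 256/3 ≈ 85.333333, a bounded constant. In this regime the triangle count is asymptotically Poisson(c³/6).

E[X] ≈ 76.085963; in regime p = Θ(1/n^{1}) E[X] stays bounded (at the triangle threshold p ~ 1/n).


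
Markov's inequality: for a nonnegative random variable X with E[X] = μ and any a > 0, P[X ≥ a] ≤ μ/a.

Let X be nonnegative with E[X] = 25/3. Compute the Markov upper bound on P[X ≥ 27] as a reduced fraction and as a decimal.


μ = E[X] = 25/3, a = 27.
Markov: P[X ≥ 27] ≤ μ/a = (25/3)/27 = 25/81.
Numerically: ≈ 0.30864.
(Since a = 27 > μ = 8.33333, the bound 25/81 is < 1 and informative.)

P[X ≥ 27] ≤ 25/81 ≈ 0.30864.


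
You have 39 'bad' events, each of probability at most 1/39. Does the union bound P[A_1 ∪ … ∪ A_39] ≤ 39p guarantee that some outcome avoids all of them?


Union bound: P[∪_{i=1}^{39} A_i] ≤ Σ_i P[A_i] ≤ 39·p = 39·(1/39) = 1.
Numerically: 1 ≈ 1.000000.
Is 1 < 1? NO.
Since the bound 1 is ≥ 1, the union bound is uninformative here; it does NOT by itself certify existence.

39·p = 1 ≈ 1.000000; existence NOT certified by the union bound.


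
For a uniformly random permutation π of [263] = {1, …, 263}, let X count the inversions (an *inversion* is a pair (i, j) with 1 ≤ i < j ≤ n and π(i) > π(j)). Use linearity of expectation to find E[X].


Write X = Σ X_I over the C(263, 2) = 34453 pairs i < j, with X_I the indicator of one inversion.
There are 34453 indicators.
For each fixed pair i < j, the values π(i) and π(j) are two distinct elements of {1, …, 263} in uniformly random order; by symmetry P[π(i) > π(j)] = 1/2.
By linearity: E[X] = 34453 · (1/2) = C(263, 2) · (1/2) = 34453/2 = 34453/2 ≈ 17226.500000.

E[X] = 34453/2 = 17226.500000.


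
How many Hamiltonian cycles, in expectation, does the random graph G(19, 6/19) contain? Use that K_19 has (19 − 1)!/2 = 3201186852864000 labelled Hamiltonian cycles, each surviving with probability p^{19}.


K_19 has (19 − 1)!/2 = 3201186852864000 labelled Hamiltonian cycles.
For each such Hamiltonian cycle H, let X_H = 1 if all 19 edges of H are present in G. Then P[X_H = 1] = p^{19} = (6/19)^{19} = 609359740010496/1978419655660313589123979.
By linearity: E[X] = Σ_H E[X_H] = 3201186852864000 · p^{19} = 3201186852864000 · 609359740010496/1978419655660313589123979 = 1950674388386224952567660544000/1978419655660313589123979.
Numerically: E[X] ≈ 9.8598e+05.

E[X] = 3201186852864000 · (6/19)^{19} = 1950674388386224952567660544000/1978419655660313589123979 ≈ 9.8598e+05.


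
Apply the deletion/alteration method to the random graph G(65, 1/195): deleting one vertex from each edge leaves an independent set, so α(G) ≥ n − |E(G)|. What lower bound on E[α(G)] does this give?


E[|E(G)|] = C(65, 2)·p = 2080 · (1/195) = 32/3.
E[α(G)] ≥ n − E[|E(G)|] = 65 − 32/3 = 163/3.
Numerically: ≈ 54.33333.
(This is only a lower bound; the true E[α(G)] may be larger.)

E[α(G)] ≥ 163/3 ≈ 54.33333.


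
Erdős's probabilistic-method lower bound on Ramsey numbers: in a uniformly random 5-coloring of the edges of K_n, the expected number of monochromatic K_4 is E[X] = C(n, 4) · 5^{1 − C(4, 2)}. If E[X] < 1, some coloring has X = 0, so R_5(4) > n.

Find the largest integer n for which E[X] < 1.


We need C(n, 4) · 5^{1 − 6} < 1, i.e. C(n, 4) < 5^{6 − 1} = 3125.
Check values of n near the boundary:
  n = 14: C(14, 4) = 1001; 1001 < 3125? YES
  n = 15: C(15, 4) = 1365; 1365 < 3125? YES
  n = 16: C(16, 4) = 1820; 1820 < 3125? YES
  n = 17: C(17, 4) = 2380; 2380 < 3125? YES
  n = 18: C(18, 4) = 3060; 3060 < 3125? YES
  n = 19: C(19, 4) = 3876; 3876 < 3125? NO
The largest n with C(n, 4) < 3125 is n = 18 (where E[X] = 612/625 ≈ 0.9792000). Hence R_5(4) > 18, i.e. R_5(4) ≥ 19.

Largest n = 18; hence R_5(4) > 18.


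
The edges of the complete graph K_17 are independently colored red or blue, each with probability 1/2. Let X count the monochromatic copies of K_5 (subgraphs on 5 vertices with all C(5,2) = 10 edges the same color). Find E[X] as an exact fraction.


Let X = Σ_S X_S over the C(17, 5) = 6188 subsets S of size 5, where X_S = 1 if the K_5 on S is monochromatic.
For a fixed S, the K_5 on S has C(5, 2) = 10 edges. P[all 10 edges red] = (1/2)^10, and likewise for blue, so P[monochromatic] = 2·(1/2)^10 = 2^{1 − 10} = 1/512.
By linearity of expectation: E[X] = C(17, 5) · 2^{1 − 10} = 6188 · 1/512 = 1547/128.
Numerically: E[X] ≈ 12.086.

E[X] = C(17,5)·2^(1−C(5,2)) = 1547/128 ≈ 12.086.


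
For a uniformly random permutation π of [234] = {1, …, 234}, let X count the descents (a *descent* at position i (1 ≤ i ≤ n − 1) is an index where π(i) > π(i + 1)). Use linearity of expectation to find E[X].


Write X = Σ X_I over i = 1, …, 233, with X_I the indicator of one descent.
There are 233 indicators.
For each fixed i, the pair (π(i), π(i+1)) is a uniformly random ordered pair of distinct values from {1, …, 234}; by symmetry P[π(i) > π(i+1)] = 1/2.
By linearity: E[X] = 233 · (1/2) = (234 − 1) · (1/2) = 233/2 ≈ 116.5000.

E[X] = 233/2 = 116.5000.


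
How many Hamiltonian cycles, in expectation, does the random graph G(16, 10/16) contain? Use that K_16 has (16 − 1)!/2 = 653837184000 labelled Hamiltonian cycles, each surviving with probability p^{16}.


K_16 has (16 − 1)!/2 = 653837184000 labelled Hamiltonian cycles.
For each such Hamiltonian cycle H, let X_H = 1 if all 16 edges of H are present in G. Then P[X_H = 1] = p^{16} = (5/8)^{16} = 152587890625/281474976710656.
By linearity: E[X] = Σ_H E[X_H] = 653837184000 · p^{16} = 653837184000 · 152587890625/281474976710656 = 97429332733154296875/274877906944.
Numerically: E[X] ≈ 3.54e+08.

E[X] = 653837184000 · (5/8)^{16} = 97429332733154296875/274877906944 ≈ 3.54e+08.


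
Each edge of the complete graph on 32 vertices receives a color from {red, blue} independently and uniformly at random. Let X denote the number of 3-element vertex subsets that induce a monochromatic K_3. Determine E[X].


Let X = Σ_S X_S over the C(32, 3) = 4960 subsets S of size 3, where X_S = 1 if the K_3 on S is monochromatic.
For a fixed S, the K_3 on S has C(3, 2) = 3 edges. P[all 3 edges red] = (1/2)^3, and likewise for blue, so P[monochromatic] = 2·(1/2)^3 = 2^{1 − 3} = 1/4.
Summing: E[X] = C(32, 3) · 2^{1 − 3} = 4960 · 1/4 = 1240.
Numerically: E[X] ≈ 1240.00000.

E[X] = C(32,3)·2^(1−C(3,2)) = 1240 ≈ 1240.00000.


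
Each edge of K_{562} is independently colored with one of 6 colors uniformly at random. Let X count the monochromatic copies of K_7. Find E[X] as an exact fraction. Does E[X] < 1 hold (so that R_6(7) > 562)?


E[X] = C(562, 7) · 6^{1 − 21} = 3384017972944752 · 6^{−20} = 3384017972944752/3656158440062976.
As a reduced fraction: E[X] = 70500374436349/76169967501312 ≈ 0.9255666.
Is E[X] < 1? YES.
Since E[X] < 1, there exists a 6-coloring of K_{562} with no monochromatic K_7; hence R_6(7) > 562.

E[X] = 70500374436349/76169967501312 ≈ 0.9255666; E[X] < 1, so R_6(7) > 562.


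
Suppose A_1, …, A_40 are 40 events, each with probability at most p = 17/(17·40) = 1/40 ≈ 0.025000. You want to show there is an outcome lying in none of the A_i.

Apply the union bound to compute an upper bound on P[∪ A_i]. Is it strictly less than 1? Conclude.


Union bound: P[∪_{i=1}^{40} A_i] ≤ Σ_i P[A_i] ≤ 40·p = 40·(1/40) = 1.
Numerically: 1 ≈ 1.000000.
Is 1 < 1? NO.
Since the bound 1 is ≥ 1, the union bound is uninformative here; it does NOT by itself certify existence.

40·p = 1 ≈ 1.000000; existence NOT certified by the union bound.


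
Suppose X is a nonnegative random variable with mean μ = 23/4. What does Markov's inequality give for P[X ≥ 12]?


μ = E[X] = 23/4, a = 12.
Markov: P[X ≥ 12] ≤ μ/a = (23/4)/12 = 23/48.
Numerically: ≈ 0.479.
(Since a = 12 > μ = 5.750, the bound 23/48 is < 1 and informative.)

P[X ≥ 12] ≤ 23/48 ≈ 0.479.


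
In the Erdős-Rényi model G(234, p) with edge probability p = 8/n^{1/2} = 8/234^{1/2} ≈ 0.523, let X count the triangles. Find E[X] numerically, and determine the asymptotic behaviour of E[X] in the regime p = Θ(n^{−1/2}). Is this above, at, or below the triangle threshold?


Number of potential triangles: C(234, 3) = 2108184.
Each occurs with probability p³ ≈ (0.523)³ ≈ 1.43036e-01.
By linearity: E[X] = C(234, 3)·p³ ≈ 2108184 · 1.43036e-01 ≈ 301546.775.
Since α = 1/2 < 1, p = c/n^{1/2} ≫ 1/n is above the triangle threshold p ~ 1/n. Asymptotically E[X] ~ (c³/6)·n^{3(1−α)} = (8³/6)·n^{1.5} → ∞; triangles are abundant w.h.p.

E[X] ≈ 301546.775; in regime p = Θ(1/n^{1/2}) E[X] diverges (above the triangle threshold p ~ 1/n).


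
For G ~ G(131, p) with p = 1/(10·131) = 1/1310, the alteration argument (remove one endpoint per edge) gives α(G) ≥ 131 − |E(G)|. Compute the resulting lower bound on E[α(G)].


E[|E(G)|] = C(131, 2)·p = 8515 · (1/1310) = 13/2.
E[α(G)] ≥ n − E[|E(G)|] = 131 − 13/2 = 249/2.
Numerically: ≈ 124.500.
(This is only a lower bound; the true E[α(G)] may be larger.)

E[α(G)] ≥ 249/2 ≈ 124.500.


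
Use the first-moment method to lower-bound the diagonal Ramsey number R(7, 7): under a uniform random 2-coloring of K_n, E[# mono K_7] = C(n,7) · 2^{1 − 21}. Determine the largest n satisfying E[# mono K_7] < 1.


We need C(n, 7) · 2^{1 − 21} < 1, i.e. C(n, 7) < 2^{21 − 1} = 1048576.
Check values of n near the boundary:
  n = 22: C(22, 7) = 170544; 170544 < 1048576? YES
  n = 23: C(23, 7) = 245157; 245157 < 1048576? YES
  n = 24: C(24, 7) = 346104; 346104 < 1048576? YES
  n = 25: C(25, 7) = 480700; 480700 < 1048576? YES
  n = 26: C(26, 7) = 657800; 657800 < 1048576? YES
  n = 27: C(27, 7) = 888030; 888030 < 1048576? YES
  n = 28: C(28, 7) = 1184040; 1184040 < 1048576? NO
The largest n with C(n, 7) < 1048576 is n = 27 (where E[X] = 444015/524288 ≈ 0.846891). Hence R(7, 7) > 27, i.e. R(7, 7) ≥ 28.

Largest n = 27; hence R(7, 7) > 27.


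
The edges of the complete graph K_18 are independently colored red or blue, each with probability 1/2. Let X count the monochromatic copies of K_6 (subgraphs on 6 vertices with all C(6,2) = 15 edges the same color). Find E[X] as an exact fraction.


Let X = Σ_S X_S over the C(18, 6) = 18564 subsets S of size 6, where X_S = 1 if the K_6 on S is monochromatic.
For a fixed S, the K_6 on S has C(6, 2) = 15 edges. P[all 15 edges red] = (1/2)^15, and likewise for blue, so P[monochromatic] = 2·(1/2)^15 = 2^{1 − 15} = 1/16384.
By linearity: E[X] = C(18, 6) · 2^{1 − 15} = 18564 · 1/16384 = 4641/4096.
Numerically: E[X] ≈ 1.1331.

E[X] = C(18,6)·2^(1−C(6,2)) = 4641/4096 ≈ 1.1331.


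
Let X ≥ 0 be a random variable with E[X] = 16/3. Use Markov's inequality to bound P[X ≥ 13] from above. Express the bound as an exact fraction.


μ = E[X] = 16/3, a = 13.
Markov: P[X ≥ 13] ≤ μ/a = (16/3)/13 = 16/39.
Numerically: ≈ 0.410256.
(Since a = 13 > μ = 5.333333, the bound 16/39 is < 1 and informative.)

P[X ≥ 13] ≤ 16/39 ≈ 0.410256.


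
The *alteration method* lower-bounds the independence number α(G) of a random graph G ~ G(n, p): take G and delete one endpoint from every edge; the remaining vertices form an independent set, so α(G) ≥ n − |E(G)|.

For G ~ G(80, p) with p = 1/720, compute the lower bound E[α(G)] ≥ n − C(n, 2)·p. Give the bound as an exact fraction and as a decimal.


E[|E(G)|] = C(80, 2)·p = 3160 · (1/720) = 79/18.
E[α(G)] ≥ n − E[|E(G)|] = 80 − 79/18 = 1361/18.
Numerically: ≈ 75.6111.
(This is only a lower bound; the true E[α(G)] may be larger.)

E[α(G)] ≥ 1361/18 ≈ 75.6111.


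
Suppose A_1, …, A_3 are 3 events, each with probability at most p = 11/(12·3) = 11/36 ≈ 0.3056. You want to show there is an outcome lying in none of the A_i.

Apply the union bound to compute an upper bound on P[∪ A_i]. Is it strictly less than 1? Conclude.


Union bound: P[∪_{i=1}^{3} A_i] ≤ Σ_i P[A_i] ≤ 3·p = 3·(11/36) = 11/12.
Numerically: 11/12 ≈ 0.9167.
Is 11/12 < 1? YES.
Since P[∪ A_i] ≤ 11/12 < 1, the complement has P[∩ A_i^c] ≥ 1 − 11/12 = 1/12 > 0, so some outcome avoids every A_i.

3·p = 11/12 ≈ 0.9167; existence CERTIFIED by the union bound.


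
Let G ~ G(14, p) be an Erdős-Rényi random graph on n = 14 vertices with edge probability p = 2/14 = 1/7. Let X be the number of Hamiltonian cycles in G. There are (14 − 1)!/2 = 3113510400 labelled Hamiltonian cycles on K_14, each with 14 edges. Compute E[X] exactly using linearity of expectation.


K_14 has (14 − 1)!/2 = 3113510400 labelled Hamiltonian cycles.
For each such Hamiltonian cycle H, let X_H = 1 if all 14 edges of H are present in G. Then P[X_H = 1] = p^{14} = (1/7)^{14} = 1/678223072849.
By linearity: E[X] = Σ_H E[X_H] = 3113510400 · p^{14} = 3113510400 · 1/678223072849 = 444787200/96889010407.
Numerically: E[X] ≈ 0.004591.

E[X] = 3113510400 · (1/7)^{14} = 444787200/96889010407 ≈ 0.004591.


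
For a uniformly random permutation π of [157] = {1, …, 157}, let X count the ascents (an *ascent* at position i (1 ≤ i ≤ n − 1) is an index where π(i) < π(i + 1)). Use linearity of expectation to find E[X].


Write X = Σ X_I over i = 1, …, 156, with X_I the indicator of one ascent.
There are 156 indicators.
For each fixed i, the pair (π(i), π(i+1)) is a uniformly random ordered pair of distinct values from {1, …, 157}; by symmetry P[π(i) < π(i+1)] = 1/2.
By linearity: E[X] = 156 · (1/2) = (157 − 1) · (1/2) = 78 ≈ 78.0000.

E[X] = 78 = 78.0000.


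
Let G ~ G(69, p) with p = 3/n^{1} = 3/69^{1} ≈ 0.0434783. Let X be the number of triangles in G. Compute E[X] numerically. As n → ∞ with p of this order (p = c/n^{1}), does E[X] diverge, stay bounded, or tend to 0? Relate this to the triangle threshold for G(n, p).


Number of potential triangles: C(69, 3) = 52394.
Each occurs with probability p³ ≈ (0.0434783)³ ≈ 8.21895291e-05.
By linearity: E[X] = C(69, 3)·p³ ≈ 52394 · 8.21895291e-05 ≈ 4.306238.
Here α = 1, so p = 3/n is exactly at the triangle threshold p ~ 1/n. Asymptotically E[X] → c³/6 = 3³/6 = 9/2 ≈ 4.500000, a bounded constant. In this regime the triangle count is asymptotically Poisson(c³/6).

E[X] ≈ 4.306238; in regime p = Θ(1/n^{1}) E[X] stays bounded (at the triangle threshold p ~ 1/n).


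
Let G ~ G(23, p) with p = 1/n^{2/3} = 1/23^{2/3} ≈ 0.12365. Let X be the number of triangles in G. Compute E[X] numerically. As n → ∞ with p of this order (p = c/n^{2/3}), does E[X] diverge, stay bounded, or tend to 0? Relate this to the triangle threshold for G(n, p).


Number of potential triangles: C(23, 3) = 1771.
Each occurs with probability p³ ≈ (0.12365)³ ≈ 1.8903592e-03.
By linearity: E[X] = C(23, 3)·p³ ≈ 1771 · 1.8903592e-03 ≈ 3.34783.
Since α = 2/3 < 1, p = c/n^{2/3} ≫ 1/n is above the triangle threshold p ~ 1/n. Asymptotically E[X] ~ (c³/6)·n^{3(1−α)} = (1³/6)·n^{1} → ∞; triangles are abundant w.h.p.

E[X] ≈ 3.34783; in regime p = Θ(1/n^{2/3}) E[X] diverges (above the triangle threshold p ~ 1/n).


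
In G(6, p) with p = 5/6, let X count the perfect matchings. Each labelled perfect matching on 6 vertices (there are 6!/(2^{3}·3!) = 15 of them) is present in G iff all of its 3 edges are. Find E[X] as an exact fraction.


K_6 has 6!/(2^{3}·3!) = 15 labelled perfect matchings.
For each such perfect matching H, let X_H = 1 if all 3 edges of H are present in G. Then P[X_H = 1] = p^{3} = (5/6)^{3} = 125/216.
By linearity: E[X] = Σ_H E[X_H] = 15 · p^{3} = 15 · 125/216 = 625/72.
Numerically: E[X] ≈ 8.6806.

E[X] = 15 · (5/6)^{3} = 625/72 ≈ 8.6806.


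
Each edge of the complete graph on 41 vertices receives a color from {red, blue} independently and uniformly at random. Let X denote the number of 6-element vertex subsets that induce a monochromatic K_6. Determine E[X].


Let X = Σ_S X_S over the C(41, 6) = 4496388 subsets S of size 6, where X_S = 1 if the K_6 on S is monochromatic.
For a fixed S, the K_6 on S has C(6, 2) = 15 edges. P[all 15 edges red] = (1/2)^15, and likewise for blue, so P[monochromatic] = 2·(1/2)^15 = 2^{1 − 15} = 1/16384.
By linearity: E[X] = C(41, 6) · 2^{1 − 15} = 4496388 · 1/16384 = 1124097/4096.
Numerically: E[X] ≈ 274.4377.

E[X] = C(41,6)·2^(1−C(6,2)) = 1124097/4096 ≈ 274.4377.


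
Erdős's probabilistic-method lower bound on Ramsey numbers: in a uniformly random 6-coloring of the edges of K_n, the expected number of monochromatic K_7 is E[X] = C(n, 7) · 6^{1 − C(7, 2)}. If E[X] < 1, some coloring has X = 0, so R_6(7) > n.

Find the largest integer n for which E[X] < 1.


We need C(n, 7) · 6^{1 − 21} < 1, i.e. C(n, 7) < 6^{21 − 1} = 3656158440062976.
Check values of n near the boundary:
  n = 563: C(563, 7) = 3426622515769596; 3426622515769596 < 3656158440062976? YES
  n = 564: C(564, 7) = 3469685994423792; 3469685994423792 < 3656158440062976? YES
  n = 565: C(565, 7) = 3513212521235560; 3513212521235560 < 3656158440062976? YES
  n = 566: C(566, 7) = 3557206237959440; 3557206237959440 < 3656158440062976? YES
  n = 567: C(567, 7) = 3601671315933933; 3601671315933933 < 3656158440062976? YES
  n = 568: C(568, 7) = 3646611956239704; 3646611956239704 < 3656158440062976? YES
  n = 569: C(569, 7) = 3692032389858348; 3692032389858348 < 3656158440062976? NO
  n = 570: C(570, 7) = 3737936877831720; 3737936877831720 < 3656158440062976? NO
The largest n with C(n, 7) < 3656158440062976 is n = 568 (where E[X] = 16882462760369/16926659444736 ≈ 0.9974). Hence R_6(7) > 568, i.e. R_6(7) ≥ 569.

Largest n = 568; hence R_6(7) > 568.


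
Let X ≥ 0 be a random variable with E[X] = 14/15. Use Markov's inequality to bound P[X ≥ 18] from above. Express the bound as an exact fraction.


μ = E[X] = 14/15, a = 18.
Markov: P[X ≥ 18] ≤ μ/a = (14/15)/18 = 7/135.
Numerically: ≈ 0.052.
(Since a = 18 > μ = 0.933, the bound 7/135 is < 1 and informative.)

P[X ≥ 18] ≤ 7/135 ≈ 0.052.


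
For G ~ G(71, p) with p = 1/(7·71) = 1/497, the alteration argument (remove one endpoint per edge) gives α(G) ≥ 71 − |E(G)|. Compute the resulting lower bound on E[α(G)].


E[|E(G)|] = C(71, 2)·p = 2485 · (1/497) = 5.
E[α(G)] ≥ n − E[|E(G)|] = 71 − 5 = 66.
Numerically: ≈ 66.0000.
(This is only a lower bound; the true E[α(G)] may be larger.)

E[α(G)] ≥ 66 ≈ 66.0000.


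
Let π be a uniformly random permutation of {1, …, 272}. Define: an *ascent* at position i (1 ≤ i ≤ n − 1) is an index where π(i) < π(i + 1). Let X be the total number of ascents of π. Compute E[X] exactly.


Write X = Σ X_I over i = 1, …, 271, with X_I the indicator of one ascent.
There are 271 indicators.
For each fixed i, the pair (π(i), π(i+1)) is a uniformly random ordered pair of distinct values from {1, …, 272}; by symmetry P[π(i) < π(i+1)] = 1/2.
By linearity: E[X] = 271 · (1/2) = (272 − 1) · (1/2) = 271/2 ≈ 135.5000.

E[X] = 271/2 = 135.5000.


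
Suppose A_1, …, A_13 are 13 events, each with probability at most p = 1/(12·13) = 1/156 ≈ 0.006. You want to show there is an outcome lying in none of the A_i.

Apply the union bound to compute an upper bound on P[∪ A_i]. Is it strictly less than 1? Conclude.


Union bound: P[∪_{i=1}^{13} A_i] ≤ Σ_i P[A_i] ≤ 13·p = 13·(1/156) = 1/12.
Numerically: 1/12 ≈ 0.083.
Is 1/12 < 1? YES.
Since P[∪ A_i] ≤ 1/12 < 1, the complement has P[∩ A_i^c] ≥ 1 − 1/12 = 11/12 > 0, so some outcome avoids every A_i.

13·p = 1/12 ≈ 0.083; existence CERTIFIED by the union bound.


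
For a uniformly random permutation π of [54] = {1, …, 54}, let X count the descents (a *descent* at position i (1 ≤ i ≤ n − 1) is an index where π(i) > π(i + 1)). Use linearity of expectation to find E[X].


Write X = Σ X_I over i = 1, …, 53, with X_I the indicator of one descent.
There are 53 indicators.
For each fixed i, the pair (π(i), π(i+1)) is a uniformly random ordered pair of distinct values from {1, …, 54}; by symmetry P[π(i) > π(i+1)] = 1/2.
By linearity: E[X] = 53 · (1/2) = (54 − 1) · (1/2) = 53/2 ≈ 26.5000.

E[X] = 53/2 = 26.5000.


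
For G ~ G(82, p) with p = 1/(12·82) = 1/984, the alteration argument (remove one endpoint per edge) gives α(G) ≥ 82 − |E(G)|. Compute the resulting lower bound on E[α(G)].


E[|E(G)|] = C(82, 2)·p = 3321 · (1/984) = 27/8.
E[α(G)] ≥ n − E[|E(G)|] = 82 − 27/8 = 629/8.
Numerically: ≈ 78.62500.
(This is only a lower bound; the true E[α(G)] may be larger.)

E[α(G)] ≥ 629/8 ≈ 78.62500.


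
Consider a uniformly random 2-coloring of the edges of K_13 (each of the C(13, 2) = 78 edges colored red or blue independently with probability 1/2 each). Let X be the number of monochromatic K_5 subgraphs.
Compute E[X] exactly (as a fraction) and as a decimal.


Let X = Σ_S X_S over the C(13, 5) = 1287 subsets S of size 5, where X_S = 1 if the K_5 on S is monochromatic.
For a fixed S, the K_5 on S has C(5, 2) = 10 edges. P[all 10 edges red] = (1/2)^10, and likewise for blue, so P[monochromatic] = 2·(1/2)^10 = 2^{1 − 10} = 1/512.
Summing: E[X] = C(13, 5) · 2^{1 − 10} = 1287 · 1/512 = 1287/512.
Numerically: E[X] ≈ 2.5137.

E[X] = C(13,5)·2^(1−C(5,2)) = 1287/512 ≈ 2.5137.


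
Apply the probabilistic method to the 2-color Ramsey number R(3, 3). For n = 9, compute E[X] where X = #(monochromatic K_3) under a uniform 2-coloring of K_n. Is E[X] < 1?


E[X] = C(9, 3) · 2^{1 − 3} = 84 · 2^{−2} = 84/4.
As a reduced fraction: E[X] = 21 ≈ 21.0000.
Is E[X] < 1? NO.
Since E[X] ≥ 1, the first-moment bound is inconclusive at n = 9; it does NOT by itself certify R(3, 3) > 9.

E[X] = 21 ≈ 21.0000; E[X] ≥ 1; first-moment method inconclusive here.


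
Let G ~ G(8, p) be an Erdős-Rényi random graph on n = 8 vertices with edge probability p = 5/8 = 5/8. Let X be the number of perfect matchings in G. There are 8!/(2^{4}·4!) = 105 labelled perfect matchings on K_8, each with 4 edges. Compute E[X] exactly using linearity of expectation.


K_8 has 8!/(2^{4}·4!) = 105 labelled perfect matchings.
For each such perfect matching H, let X_H = 1 if all 4 edges of H are present in G. Then P[X_H = 1] = p^{4} = (5/8)^{4} = 625/4096.
By linearity: E[X] = Σ_H E[X_H] = 105 · p^{4} = 105 · 625/4096 = 65625/4096.
Numerically: E[X] ≈ 16.022.

E[X] = 105 · (5/8)^{4} = 65625/4096 ≈ 16.022.


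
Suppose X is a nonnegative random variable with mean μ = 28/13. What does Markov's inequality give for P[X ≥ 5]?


μ = E[X] = 28/13, a = 5.
Markov: P[X ≥ 5] ≤ μ/a = (28/13)/5 = 28/65.
Numerically: ≈ 0.43077.
(Since a = 5 > μ = 2.15385, the bound 28/65 is < 1 and informative.)

P[X ≥ 5] ≤ 28/65 ≈ 0.43077.
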